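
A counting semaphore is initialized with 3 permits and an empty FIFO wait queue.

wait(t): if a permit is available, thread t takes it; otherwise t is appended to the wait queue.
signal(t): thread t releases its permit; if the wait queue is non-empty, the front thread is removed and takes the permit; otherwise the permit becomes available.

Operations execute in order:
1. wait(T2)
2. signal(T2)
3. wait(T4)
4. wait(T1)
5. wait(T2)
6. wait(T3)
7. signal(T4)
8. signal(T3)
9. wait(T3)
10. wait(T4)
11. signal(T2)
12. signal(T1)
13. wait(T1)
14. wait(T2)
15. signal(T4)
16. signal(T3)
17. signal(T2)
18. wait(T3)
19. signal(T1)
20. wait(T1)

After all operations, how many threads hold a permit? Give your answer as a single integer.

Answer: 2

Derivation:
Step 1: wait(T2) -> count=2 queue=[] holders={T2}
Step 2: signal(T2) -> count=3 queue=[] holders={none}
Step 3: wait(T4) -> count=2 queue=[] holders={T4}
Step 4: wait(T1) -> count=1 queue=[] holders={T1,T4}
Step 5: wait(T2) -> count=0 queue=[] holders={T1,T2,T4}
Step 6: wait(T3) -> count=0 queue=[T3] holders={T1,T2,T4}
Step 7: signal(T4) -> count=0 queue=[] holders={T1,T2,T3}
Step 8: signal(T3) -> count=1 queue=[] holders={T1,T2}
Step 9: wait(T3) -> count=0 queue=[] holders={T1,T2,T3}
Step 10: wait(T4) -> count=0 queue=[T4] holders={T1,T2,T3}
Step 11: signal(T2) -> count=0 queue=[] holders={T1,T3,T4}
Step 12: signal(T1) -> count=1 queue=[] holders={T3,T4}
Step 13: wait(T1) -> count=0 queue=[] holders={T1,T3,T4}
Step 14: wait(T2) -> count=0 queue=[T2] holders={T1,T3,T4}
Step 15: signal(T4) -> count=0 queue=[] holders={T1,T2,T3}
Step 16: signal(T3) -> count=1 queue=[] holders={T1,T2}
Step 17: signal(T2) -> count=2 queue=[] holders={T1}
Step 18: wait(T3) -> count=1 queue=[] holders={T1,T3}
Step 19: signal(T1) -> count=2 queue=[] holders={T3}
Step 20: wait(T1) -> count=1 queue=[] holders={T1,T3}
Final holders: {T1,T3} -> 2 thread(s)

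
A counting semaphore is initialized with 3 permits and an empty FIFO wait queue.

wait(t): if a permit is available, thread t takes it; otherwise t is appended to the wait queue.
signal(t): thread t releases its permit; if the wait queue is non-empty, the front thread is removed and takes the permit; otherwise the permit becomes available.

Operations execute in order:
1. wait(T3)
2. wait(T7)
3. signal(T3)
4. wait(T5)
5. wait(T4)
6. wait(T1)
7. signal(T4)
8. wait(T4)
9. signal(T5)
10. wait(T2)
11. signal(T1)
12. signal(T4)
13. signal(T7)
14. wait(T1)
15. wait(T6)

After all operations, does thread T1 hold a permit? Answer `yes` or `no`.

Step 1: wait(T3) -> count=2 queue=[] holders={T3}
Step 2: wait(T7) -> count=1 queue=[] holders={T3,T7}
Step 3: signal(T3) -> count=2 queue=[] holders={T7}
Step 4: wait(T5) -> count=1 queue=[] holders={T5,T7}
Step 5: wait(T4) -> count=0 queue=[] holders={T4,T5,T7}
Step 6: wait(T1) -> count=0 queue=[T1] holders={T4,T5,T7}
Step 7: signal(T4) -> count=0 queue=[] holders={T1,T5,T7}
Step 8: wait(T4) -> count=0 queue=[T4] holders={T1,T5,T7}
Step 9: signal(T5) -> count=0 queue=[] holders={T1,T4,T7}
Step 10: wait(T2) -> count=0 queue=[T2] holders={T1,T4,T7}
Step 11: signal(T1) -> count=0 queue=[] holders={T2,T4,T7}
Step 12: signal(T4) -> count=1 queue=[] holders={T2,T7}
Step 13: signal(T7) -> count=2 queue=[] holders={T2}
Step 14: wait(T1) -> count=1 queue=[] holders={T1,T2}
Step 15: wait(T6) -> count=0 queue=[] holders={T1,T2,T6}
Final holders: {T1,T2,T6} -> T1 in holders

Answer: yes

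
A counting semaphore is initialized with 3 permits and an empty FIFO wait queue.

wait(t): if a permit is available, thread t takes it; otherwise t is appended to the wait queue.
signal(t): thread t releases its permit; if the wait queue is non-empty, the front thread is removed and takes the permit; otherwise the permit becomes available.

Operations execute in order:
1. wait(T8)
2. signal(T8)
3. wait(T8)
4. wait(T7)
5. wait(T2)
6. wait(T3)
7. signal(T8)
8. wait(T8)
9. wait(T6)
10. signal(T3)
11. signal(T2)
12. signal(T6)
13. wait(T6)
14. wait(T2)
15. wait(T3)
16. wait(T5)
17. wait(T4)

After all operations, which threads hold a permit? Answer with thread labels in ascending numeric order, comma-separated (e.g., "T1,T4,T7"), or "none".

Answer: T6,T7,T8

Derivation:
Step 1: wait(T8) -> count=2 queue=[] holders={T8}
Step 2: signal(T8) -> count=3 queue=[] holders={none}
Step 3: wait(T8) -> count=2 queue=[] holders={T8}
Step 4: wait(T7) -> count=1 queue=[] holders={T7,T8}
Step 5: wait(T2) -> count=0 queue=[] holders={T2,T7,T8}
Step 6: wait(T3) -> count=0 queue=[T3] holders={T2,T7,T8}
Step 7: signal(T8) -> count=0 queue=[] holders={T2,T3,T7}
Step 8: wait(T8) -> count=0 queue=[T8] holders={T2,T3,T7}
Step 9: wait(T6) -> count=0 queue=[T8,T6] holders={T2,T3,T7}
Step 10: signal(T3) -> count=0 queue=[T6] holders={T2,T7,T8}
Step 11: signal(T2) -> count=0 queue=[] holders={T6,T7,T8}
Step 12: signal(T6) -> count=1 queue=[] holders={T7,T8}
Step 13: wait(T6) -> count=0 queue=[] holders={T6,T7,T8}
Step 14: wait(T2) -> count=0 queue=[T2] holders={T6,T7,T8}
Step 15: wait(T3) -> count=0 queue=[T2,T3] holders={T6,T7,T8}
Step 16: wait(T5) -> count=0 queue=[T2,T3,T5] holders={T6,T7,T8}
Step 17: wait(T4) -> count=0 queue=[T2,T3,T5,T4] holders={T6,T7,T8}
Final holders: T6,T7,T8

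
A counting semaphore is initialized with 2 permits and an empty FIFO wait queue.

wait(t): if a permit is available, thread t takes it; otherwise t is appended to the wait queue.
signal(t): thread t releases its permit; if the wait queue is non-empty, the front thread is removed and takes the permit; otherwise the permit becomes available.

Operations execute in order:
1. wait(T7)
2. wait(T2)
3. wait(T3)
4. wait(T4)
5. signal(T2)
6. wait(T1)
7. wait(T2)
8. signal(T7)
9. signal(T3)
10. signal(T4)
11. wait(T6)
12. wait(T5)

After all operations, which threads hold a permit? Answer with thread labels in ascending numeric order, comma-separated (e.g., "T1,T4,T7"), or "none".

Answer: T1,T2

Derivation:
Step 1: wait(T7) -> count=1 queue=[] holders={T7}
Step 2: wait(T2) -> count=0 queue=[] holders={T2,T7}
Step 3: wait(T3) -> count=0 queue=[T3] holders={T2,T7}
Step 4: wait(T4) -> count=0 queue=[T3,T4] holders={T2,T7}
Step 5: signal(T2) -> count=0 queue=[T4] holders={T3,T7}
Step 6: wait(T1) -> count=0 queue=[T4,T1] holders={T3,T7}
Step 7: wait(T2) -> count=0 queue=[T4,T1,T2] holders={T3,T7}
Step 8: signal(T7) -> count=0 queue=[T1,T2] holders={T3,T4}
Step 9: signal(T3) -> count=0 queue=[T2] holders={T1,T4}
Step 10: signal(T4) -> count=0 queue=[] holders={T1,T2}
Step 11: wait(T6) -> count=0 queue=[T6] holders={T1,T2}
Step 12: wait(T5) -> count=0 queue=[T6,T5] holders={T1,T2}
Final holders: T1,T2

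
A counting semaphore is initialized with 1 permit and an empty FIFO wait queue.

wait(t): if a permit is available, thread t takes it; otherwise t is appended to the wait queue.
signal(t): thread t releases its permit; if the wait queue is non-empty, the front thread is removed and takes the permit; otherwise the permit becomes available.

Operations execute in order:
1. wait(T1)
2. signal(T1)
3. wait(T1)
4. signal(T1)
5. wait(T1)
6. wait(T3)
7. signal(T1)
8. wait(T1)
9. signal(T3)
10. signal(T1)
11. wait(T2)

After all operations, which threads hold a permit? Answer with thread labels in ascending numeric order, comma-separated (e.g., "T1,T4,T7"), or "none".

Answer: T2

Derivation:
Step 1: wait(T1) -> count=0 queue=[] holders={T1}
Step 2: signal(T1) -> count=1 queue=[] holders={none}
Step 3: wait(T1) -> count=0 queue=[] holders={T1}
Step 4: signal(T1) -> count=1 queue=[] holders={none}
Step 5: wait(T1) -> count=0 queue=[] holders={T1}
Step 6: wait(T3) -> count=0 queue=[T3] holders={T1}
Step 7: signal(T1) -> count=0 queue=[] holders={T3}
Step 8: wait(T1) -> count=0 queue=[T1] holders={T3}
Step 9: signal(T3) -> count=0 queue=[] holders={T1}
Step 10: signal(T1) -> count=1 queue=[] holders={none}
Step 11: wait(T2) -> count=0 queue=[] holders={T2}
Final holders: T2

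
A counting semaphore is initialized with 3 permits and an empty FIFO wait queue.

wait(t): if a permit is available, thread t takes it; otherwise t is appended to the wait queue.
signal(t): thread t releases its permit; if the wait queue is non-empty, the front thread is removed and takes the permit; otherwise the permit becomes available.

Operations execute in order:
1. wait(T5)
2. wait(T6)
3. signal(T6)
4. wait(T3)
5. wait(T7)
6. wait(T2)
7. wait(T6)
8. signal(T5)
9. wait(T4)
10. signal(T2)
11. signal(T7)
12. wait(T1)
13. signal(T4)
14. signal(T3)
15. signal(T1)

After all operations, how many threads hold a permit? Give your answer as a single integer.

Answer: 1

Derivation:
Step 1: wait(T5) -> count=2 queue=[] holders={T5}
Step 2: wait(T6) -> count=1 queue=[] holders={T5,T6}
Step 3: signal(T6) -> count=2 queue=[] holders={T5}
Step 4: wait(T3) -> count=1 queue=[] holders={T3,T5}
Step 5: wait(T7) -> count=0 queue=[] holders={T3,T5,T7}
Step 6: wait(T2) -> count=0 queue=[T2] holders={T3,T5,T7}
Step 7: wait(T6) -> count=0 queue=[T2,T6] holders={T3,T5,T7}
Step 8: signal(T5) -> count=0 queue=[T6] holders={T2,T3,T7}
Step 9: wait(T4) -> count=0 queue=[T6,T4] holders={T2,T3,T7}
Step 10: signal(T2) -> count=0 queue=[T4] holders={T3,T6,T7}
Step 11: signal(T7) -> count=0 queue=[] holders={T3,T4,T6}
Step 12: wait(T1) -> count=0 queue=[T1] holders={T3,T4,T6}
Step 13: signal(T4) -> count=0 queue=[] holders={T1,T3,T6}
Step 14: signal(T3) -> count=1 queue=[] holders={T1,T6}
Step 15: signal(T1) -> count=2 queue=[] holders={T6}
Final holders: {T6} -> 1 thread(s)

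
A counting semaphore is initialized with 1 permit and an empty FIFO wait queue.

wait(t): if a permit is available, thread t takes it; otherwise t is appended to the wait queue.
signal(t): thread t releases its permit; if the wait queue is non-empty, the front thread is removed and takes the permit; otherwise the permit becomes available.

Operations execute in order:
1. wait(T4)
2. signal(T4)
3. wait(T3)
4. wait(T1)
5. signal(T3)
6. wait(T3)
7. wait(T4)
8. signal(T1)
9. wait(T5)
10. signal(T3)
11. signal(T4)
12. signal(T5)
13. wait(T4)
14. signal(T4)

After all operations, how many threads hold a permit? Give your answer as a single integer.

Step 1: wait(T4) -> count=0 queue=[] holders={T4}
Step 2: signal(T4) -> count=1 queue=[] holders={none}
Step 3: wait(T3) -> count=0 queue=[] holders={T3}
Step 4: wait(T1) -> count=0 queue=[T1] holders={T3}
Step 5: signal(T3) -> count=0 queue=[] holders={T1}
Step 6: wait(T3) -> count=0 queue=[T3] holders={T1}
Step 7: wait(T4) -> count=0 queue=[T3,T4] holders={T1}
Step 8: signal(T1) -> count=0 queue=[T4] holders={T3}
Step 9: wait(T5) -> count=0 queue=[T4,T5] holders={T3}
Step 10: signal(T3) -> count=0 queue=[T5] holders={T4}
Step 11: signal(T4) -> count=0 queue=[] holders={T5}
Step 12: signal(T5) -> count=1 queue=[] holders={none}
Step 13: wait(T4) -> count=0 queue=[] holders={T4}
Step 14: signal(T4) -> count=1 queue=[] holders={none}
Final holders: {none} -> 0 thread(s)

Answer: 0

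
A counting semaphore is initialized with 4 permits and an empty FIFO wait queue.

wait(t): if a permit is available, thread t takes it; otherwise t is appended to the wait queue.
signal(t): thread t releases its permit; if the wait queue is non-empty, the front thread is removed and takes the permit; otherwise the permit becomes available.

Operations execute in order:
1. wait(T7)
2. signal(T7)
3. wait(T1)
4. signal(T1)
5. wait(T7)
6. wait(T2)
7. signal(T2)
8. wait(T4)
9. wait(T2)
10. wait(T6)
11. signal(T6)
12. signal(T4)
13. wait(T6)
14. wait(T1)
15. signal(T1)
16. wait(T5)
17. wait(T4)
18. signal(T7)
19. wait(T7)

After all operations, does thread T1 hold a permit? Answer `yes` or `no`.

Answer: no

Derivation:
Step 1: wait(T7) -> count=3 queue=[] holders={T7}
Step 2: signal(T7) -> count=4 queue=[] holders={none}
Step 3: wait(T1) -> count=3 queue=[] holders={T1}
Step 4: signal(T1) -> count=4 queue=[] holders={none}
Step 5: wait(T7) -> count=3 queue=[] holders={T7}
Step 6: wait(T2) -> count=2 queue=[] holders={T2,T7}
Step 7: signal(T2) -> count=3 queue=[] holders={T7}
Step 8: wait(T4) -> count=2 queue=[] holders={T4,T7}
Step 9: wait(T2) -> count=1 queue=[] holders={T2,T4,T7}
Step 10: wait(T6) -> count=0 queue=[] holders={T2,T4,T6,T7}
Step 11: signal(T6) -> count=1 queue=[] holders={T2,T4,T7}
Step 12: signal(T4) -> count=2 queue=[] holders={T2,T7}
Step 13: wait(T6) -> count=1 queue=[] holders={T2,T6,T7}
Step 14: wait(T1) -> count=0 queue=[] holders={T1,T2,T6,T7}
Step 15: signal(T1) -> count=1 queue=[] holders={T2,T6,T7}
Step 16: wait(T5) -> count=0 queue=[] holders={T2,T5,T6,T7}
Step 17: wait(T4) -> count=0 queue=[T4] holders={T2,T5,T6,T7}
Step 18: signal(T7) -> count=0 queue=[] holders={T2,T4,T5,T6}
Step 19: wait(T7) -> count=0 queue=[T7] holders={T2,T4,T5,T6}
Final holders: {T2,T4,T5,T6} -> T1 not in holders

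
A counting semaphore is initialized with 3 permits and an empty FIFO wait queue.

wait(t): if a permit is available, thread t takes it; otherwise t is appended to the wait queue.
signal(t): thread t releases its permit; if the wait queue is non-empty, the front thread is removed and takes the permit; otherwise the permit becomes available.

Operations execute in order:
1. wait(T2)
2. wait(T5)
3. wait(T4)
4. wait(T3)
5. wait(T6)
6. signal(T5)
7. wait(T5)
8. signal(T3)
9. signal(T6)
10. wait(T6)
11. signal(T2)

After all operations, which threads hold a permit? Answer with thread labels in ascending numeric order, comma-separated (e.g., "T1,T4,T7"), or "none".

Step 1: wait(T2) -> count=2 queue=[] holders={T2}
Step 2: wait(T5) -> count=1 queue=[] holders={T2,T5}
Step 3: wait(T4) -> count=0 queue=[] holders={T2,T4,T5}
Step 4: wait(T3) -> count=0 queue=[T3] holders={T2,T4,T5}
Step 5: wait(T6) -> count=0 queue=[T3,T6] holders={T2,T4,T5}
Step 6: signal(T5) -> count=0 queue=[T6] holders={T2,T3,T4}
Step 7: wait(T5) -> count=0 queue=[T6,T5] holders={T2,T3,T4}
Step 8: signal(T3) -> count=0 queue=[T5] holders={T2,T4,T6}
Step 9: signal(T6) -> count=0 queue=[] holders={T2,T4,T5}
Step 10: wait(T6) -> count=0 queue=[T6] holders={T2,T4,T5}
Step 11: signal(T2) -> count=0 queue=[] holders={T4,T5,T6}
Final holders: T4,T5,T6

Answer: T4,T5,T6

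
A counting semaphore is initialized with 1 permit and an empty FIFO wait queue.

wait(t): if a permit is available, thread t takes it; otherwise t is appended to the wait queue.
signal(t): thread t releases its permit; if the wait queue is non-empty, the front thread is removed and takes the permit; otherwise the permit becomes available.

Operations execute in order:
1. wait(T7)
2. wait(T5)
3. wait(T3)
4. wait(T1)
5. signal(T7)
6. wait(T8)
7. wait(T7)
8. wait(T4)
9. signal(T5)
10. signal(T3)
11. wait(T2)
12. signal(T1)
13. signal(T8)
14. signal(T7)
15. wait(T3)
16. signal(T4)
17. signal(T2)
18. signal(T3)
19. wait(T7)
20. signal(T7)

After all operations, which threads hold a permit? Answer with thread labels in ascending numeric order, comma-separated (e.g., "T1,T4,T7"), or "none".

Step 1: wait(T7) -> count=0 queue=[] holders={T7}
Step 2: wait(T5) -> count=0 queue=[T5] holders={T7}
Step 3: wait(T3) -> count=0 queue=[T5,T3] holders={T7}
Step 4: wait(T1) -> count=0 queue=[T5,T3,T1] holders={T7}
Step 5: signal(T7) -> count=0 queue=[T3,T1] holders={T5}
Step 6: wait(T8) -> count=0 queue=[T3,T1,T8] holders={T5}
Step 7: wait(T7) -> count=0 queue=[T3,T1,T8,T7] holders={T5}
Step 8: wait(T4) -> count=0 queue=[T3,T1,T8,T7,T4] holders={T5}
Step 9: signal(T5) -> count=0 queue=[T1,T8,T7,T4] holders={T3}
Step 10: signal(T3) -> count=0 queue=[T8,T7,T4] holders={T1}
Step 11: wait(T2) -> count=0 queue=[T8,T7,T4,T2] holders={T1}
Step 12: signal(T1) -> count=0 queue=[T7,T4,T2] holders={T8}
Step 13: signal(T8) -> count=0 queue=[T4,T2] holders={T7}
Step 14: signal(T7) -> count=0 queue=[T2] holders={T4}
Step 15: wait(T3) -> count=0 queue=[T2,T3] holders={T4}
Step 16: signal(T4) -> count=0 queue=[T3] holders={T2}
Step 17: signal(T2) -> count=0 queue=[] holders={T3}
Step 18: signal(T3) -> count=1 queue=[] holders={none}
Step 19: wait(T7) -> count=0 queue=[] holders={T7}
Step 20: signal(T7) -> count=1 queue=[] holders={none}
Final holders: none

Answer: none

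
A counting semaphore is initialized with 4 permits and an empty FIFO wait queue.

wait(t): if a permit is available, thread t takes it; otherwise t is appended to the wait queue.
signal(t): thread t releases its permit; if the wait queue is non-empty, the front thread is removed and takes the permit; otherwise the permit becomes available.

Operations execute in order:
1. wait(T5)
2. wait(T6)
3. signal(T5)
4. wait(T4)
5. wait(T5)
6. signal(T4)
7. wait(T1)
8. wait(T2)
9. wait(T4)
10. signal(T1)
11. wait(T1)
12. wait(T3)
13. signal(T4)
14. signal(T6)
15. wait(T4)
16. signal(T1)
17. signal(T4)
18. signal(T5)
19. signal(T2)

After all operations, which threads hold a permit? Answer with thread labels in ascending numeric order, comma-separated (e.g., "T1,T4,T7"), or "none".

Step 1: wait(T5) -> count=3 queue=[] holders={T5}
Step 2: wait(T6) -> count=2 queue=[] holders={T5,T6}
Step 3: signal(T5) -> count=3 queue=[] holders={T6}
Step 4: wait(T4) -> count=2 queue=[] holders={T4,T6}
Step 5: wait(T5) -> count=1 queue=[] holders={T4,T5,T6}
Step 6: signal(T4) -> count=2 queue=[] holders={T5,T6}
Step 7: wait(T1) -> count=1 queue=[] holders={T1,T5,T6}
Step 8: wait(T2) -> count=0 queue=[] holders={T1,T2,T5,T6}
Step 9: wait(T4) -> count=0 queue=[T4] holders={T1,T2,T5,T6}
Step 10: signal(T1) -> count=0 queue=[] holders={T2,T4,T5,T6}
Step 11: wait(T1) -> count=0 queue=[T1] holders={T2,T4,T5,T6}
Step 12: wait(T3) -> count=0 queue=[T1,T3] holders={T2,T4,T5,T6}
Step 13: signal(T4) -> count=0 queue=[T3] holders={T1,T2,T5,T6}
Step 14: signal(T6) -> count=0 queue=[] holders={T1,T2,T3,T5}
Step 15: wait(T4) -> count=0 queue=[T4] holders={T1,T2,T3,T5}
Step 16: signal(T1) -> count=0 queue=[] holders={T2,T3,T4,T5}
Step 17: signal(T4) -> count=1 queue=[] holders={T2,T3,T5}
Step 18: signal(T5) -> count=2 queue=[] holders={T2,T3}
Step 19: signal(T2) -> count=3 queue=[] holders={T3}
Final holders: T3

Answer: T3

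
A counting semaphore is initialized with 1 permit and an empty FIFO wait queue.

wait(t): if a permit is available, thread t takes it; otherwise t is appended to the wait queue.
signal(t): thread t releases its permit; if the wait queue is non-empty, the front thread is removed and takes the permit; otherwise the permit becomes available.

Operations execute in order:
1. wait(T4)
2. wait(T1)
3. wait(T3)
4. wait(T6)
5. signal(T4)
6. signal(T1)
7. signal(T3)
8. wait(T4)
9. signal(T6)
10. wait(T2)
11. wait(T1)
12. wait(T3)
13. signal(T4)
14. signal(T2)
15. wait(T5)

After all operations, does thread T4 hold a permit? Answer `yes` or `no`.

Answer: no

Derivation:
Step 1: wait(T4) -> count=0 queue=[] holders={T4}
Step 2: wait(T1) -> count=0 queue=[T1] holders={T4}
Step 3: wait(T3) -> count=0 queue=[T1,T3] holders={T4}
Step 4: wait(T6) -> count=0 queue=[T1,T3,T6] holders={T4}
Step 5: signal(T4) -> count=0 queue=[T3,T6] holders={T1}
Step 6: signal(T1) -> count=0 queue=[T6] holders={T3}
Step 7: signal(T3) -> count=0 queue=[] holders={T6}
Step 8: wait(T4) -> count=0 queue=[T4] holders={T6}
Step 9: signal(T6) -> count=0 queue=[] holders={T4}
Step 10: wait(T2) -> count=0 queue=[T2] holders={T4}
Step 11: wait(T1) -> count=0 queue=[T2,T1] holders={T4}
Step 12: wait(T3) -> count=0 queue=[T2,T1,T3] holders={T4}
Step 13: signal(T4) -> count=0 queue=[T1,T3] holders={T2}
Step 14: signal(T2) -> count=0 queue=[T3] holders={T1}
Step 15: wait(T5) -> count=0 queue=[T3,T5] holders={T1}
Final holders: {T1} -> T4 not in holders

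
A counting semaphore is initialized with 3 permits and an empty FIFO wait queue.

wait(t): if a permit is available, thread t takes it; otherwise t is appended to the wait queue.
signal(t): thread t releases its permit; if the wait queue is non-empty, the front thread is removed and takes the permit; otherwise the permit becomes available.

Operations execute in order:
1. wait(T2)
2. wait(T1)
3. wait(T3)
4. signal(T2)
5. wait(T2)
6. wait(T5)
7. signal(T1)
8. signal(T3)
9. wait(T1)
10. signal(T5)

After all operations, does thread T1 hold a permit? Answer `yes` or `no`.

Answer: yes

Derivation:
Step 1: wait(T2) -> count=2 queue=[] holders={T2}
Step 2: wait(T1) -> count=1 queue=[] holders={T1,T2}
Step 3: wait(T3) -> count=0 queue=[] holders={T1,T2,T3}
Step 4: signal(T2) -> count=1 queue=[] holders={T1,T3}
Step 5: wait(T2) -> count=0 queue=[] holders={T1,T2,T3}
Step 6: wait(T5) -> count=0 queue=[T5] holders={T1,T2,T3}
Step 7: signal(T1) -> count=0 queue=[] holders={T2,T3,T5}
Step 8: signal(T3) -> count=1 queue=[] holders={T2,T5}
Step 9: wait(T1) -> count=0 queue=[] holders={T1,T2,T5}
Step 10: signal(T5) -> count=1 queue=[] holders={T1,T2}
Final holders: {T1,T2} -> T1 in holders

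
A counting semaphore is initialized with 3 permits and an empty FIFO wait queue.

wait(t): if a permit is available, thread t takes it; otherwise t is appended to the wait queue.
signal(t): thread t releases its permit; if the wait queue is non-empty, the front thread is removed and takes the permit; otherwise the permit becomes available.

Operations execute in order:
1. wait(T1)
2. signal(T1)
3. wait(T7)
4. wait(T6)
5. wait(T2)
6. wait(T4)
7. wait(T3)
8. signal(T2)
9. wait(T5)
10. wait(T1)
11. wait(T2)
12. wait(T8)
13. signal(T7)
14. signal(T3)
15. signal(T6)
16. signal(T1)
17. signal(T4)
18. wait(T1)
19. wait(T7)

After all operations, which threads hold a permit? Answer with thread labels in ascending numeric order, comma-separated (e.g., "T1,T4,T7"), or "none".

Step 1: wait(T1) -> count=2 queue=[] holders={T1}
Step 2: signal(T1) -> count=3 queue=[] holders={none}
Step 3: wait(T7) -> count=2 queue=[] holders={T7}
Step 4: wait(T6) -> count=1 queue=[] holders={T6,T7}
Step 5: wait(T2) -> count=0 queue=[] holders={T2,T6,T7}
Step 6: wait(T4) -> count=0 queue=[T4] holders={T2,T6,T7}
Step 7: wait(T3) -> count=0 queue=[T4,T3] holders={T2,T6,T7}
Step 8: signal(T2) -> count=0 queue=[T3] holders={T4,T6,T7}
Step 9: wait(T5) -> count=0 queue=[T3,T5] holders={T4,T6,T7}
Step 10: wait(T1) -> count=0 queue=[T3,T5,T1] holders={T4,T6,T7}
Step 11: wait(T2) -> count=0 queue=[T3,T5,T1,T2] holders={T4,T6,T7}
Step 12: wait(T8) -> count=0 queue=[T3,T5,T1,T2,T8] holders={T4,T6,T7}
Step 13: signal(T7) -> count=0 queue=[T5,T1,T2,T8] holders={T3,T4,T6}
Step 14: signal(T3) -> count=0 queue=[T1,T2,T8] holders={T4,T5,T6}
Step 15: signal(T6) -> count=0 queue=[T2,T8] holders={T1,T4,T5}
Step 16: signal(T1) -> count=0 queue=[T8] holders={T2,T4,T5}
Step 17: signal(T4) -> count=0 queue=[] holders={T2,T5,T8}
Step 18: wait(T1) -> count=0 queue=[T1] holders={T2,T5,T8}
Step 19: wait(T7) -> count=0 queue=[T1,T7] holders={T2,T5,T8}
Final holders: T2,T5,T8

Answer: T2,T5,T8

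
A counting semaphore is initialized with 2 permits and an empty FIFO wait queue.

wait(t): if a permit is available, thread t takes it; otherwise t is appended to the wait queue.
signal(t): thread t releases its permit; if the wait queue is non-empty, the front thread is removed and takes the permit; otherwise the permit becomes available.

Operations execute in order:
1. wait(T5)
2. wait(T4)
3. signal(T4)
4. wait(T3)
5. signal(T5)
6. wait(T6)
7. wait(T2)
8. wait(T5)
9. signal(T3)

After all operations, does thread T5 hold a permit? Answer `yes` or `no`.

Answer: no

Derivation:
Step 1: wait(T5) -> count=1 queue=[] holders={T5}
Step 2: wait(T4) -> count=0 queue=[] holders={T4,T5}
Step 3: signal(T4) -> count=1 queue=[] holders={T5}
Step 4: wait(T3) -> count=0 queue=[] holders={T3,T5}
Step 5: signal(T5) -> count=1 queue=[] holders={T3}
Step 6: wait(T6) -> count=0 queue=[] holders={T3,T6}
Step 7: wait(T2) -> count=0 queue=[T2] holders={T3,T6}
Step 8: wait(T5) -> count=0 queue=[T2,T5] holders={T3,T6}
Step 9: signal(T3) -> count=0 queue=[T5] holders={T2,T6}
Final holders: {T2,T6} -> T5 not in holders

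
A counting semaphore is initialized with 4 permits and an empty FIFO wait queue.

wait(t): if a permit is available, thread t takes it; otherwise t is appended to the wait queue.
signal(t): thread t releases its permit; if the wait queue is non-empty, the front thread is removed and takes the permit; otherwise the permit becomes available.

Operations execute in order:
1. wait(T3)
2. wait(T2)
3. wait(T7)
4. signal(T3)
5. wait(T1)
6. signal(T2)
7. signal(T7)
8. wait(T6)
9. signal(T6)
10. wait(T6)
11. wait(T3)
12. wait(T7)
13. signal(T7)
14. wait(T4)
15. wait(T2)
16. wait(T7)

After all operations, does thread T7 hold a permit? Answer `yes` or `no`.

Step 1: wait(T3) -> count=3 queue=[] holders={T3}
Step 2: wait(T2) -> count=2 queue=[] holders={T2,T3}
Step 3: wait(T7) -> count=1 queue=[] holders={T2,T3,T7}
Step 4: signal(T3) -> count=2 queue=[] holders={T2,T7}
Step 5: wait(T1) -> count=1 queue=[] holders={T1,T2,T7}
Step 6: signal(T2) -> count=2 queue=[] holders={T1,T7}
Step 7: signal(T7) -> count=3 queue=[] holders={T1}
Step 8: wait(T6) -> count=2 queue=[] holders={T1,T6}
Step 9: signal(T6) -> count=3 queue=[] holders={T1}
Step 10: wait(T6) -> count=2 queue=[] holders={T1,T6}
Step 11: wait(T3) -> count=1 queue=[] holders={T1,T3,T6}
Step 12: wait(T7) -> count=0 queue=[] holders={T1,T3,T6,T7}
Step 13: signal(T7) -> count=1 queue=[] holders={T1,T3,T6}
Step 14: wait(T4) -> count=0 queue=[] holders={T1,T3,T4,T6}
Step 15: wait(T2) -> count=0 queue=[T2] holders={T1,T3,T4,T6}
Step 16: wait(T7) -> count=0 queue=[T2,T7] holders={T1,T3,T4,T6}
Final holders: {T1,T3,T4,T6} -> T7 not in holders

Answer: no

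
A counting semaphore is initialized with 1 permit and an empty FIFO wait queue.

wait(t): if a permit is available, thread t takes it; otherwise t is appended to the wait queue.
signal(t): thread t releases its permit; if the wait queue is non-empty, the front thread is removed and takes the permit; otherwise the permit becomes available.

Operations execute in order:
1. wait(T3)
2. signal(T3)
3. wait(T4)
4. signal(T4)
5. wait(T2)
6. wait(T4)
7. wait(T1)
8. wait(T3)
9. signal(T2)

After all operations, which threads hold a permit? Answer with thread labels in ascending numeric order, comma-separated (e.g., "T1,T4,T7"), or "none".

Step 1: wait(T3) -> count=0 queue=[] holders={T3}
Step 2: signal(T3) -> count=1 queue=[] holders={none}
Step 3: wait(T4) -> count=0 queue=[] holders={T4}
Step 4: signal(T4) -> count=1 queue=[] holders={none}
Step 5: wait(T2) -> count=0 queue=[] holders={T2}
Step 6: wait(T4) -> count=0 queue=[T4] holders={T2}
Step 7: wait(T1) -> count=0 queue=[T4,T1] holders={T2}
Step 8: wait(T3) -> count=0 queue=[T4,T1,T3] holders={T2}
Step 9: signal(T2) -> count=0 queue=[T1,T3] holders={T4}
Final holders: T4

Answer: T4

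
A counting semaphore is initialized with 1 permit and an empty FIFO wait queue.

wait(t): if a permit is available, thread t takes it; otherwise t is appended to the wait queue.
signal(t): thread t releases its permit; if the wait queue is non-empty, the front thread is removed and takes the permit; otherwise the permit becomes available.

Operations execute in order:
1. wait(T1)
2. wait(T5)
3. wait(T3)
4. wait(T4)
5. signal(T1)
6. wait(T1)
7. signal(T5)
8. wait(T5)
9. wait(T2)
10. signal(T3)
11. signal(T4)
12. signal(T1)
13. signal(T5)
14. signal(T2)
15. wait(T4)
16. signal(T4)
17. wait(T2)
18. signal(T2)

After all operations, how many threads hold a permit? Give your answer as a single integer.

Answer: 0

Derivation:
Step 1: wait(T1) -> count=0 queue=[] holders={T1}
Step 2: wait(T5) -> count=0 queue=[T5] holders={T1}
Step 3: wait(T3) -> count=0 queue=[T5,T3] holders={T1}
Step 4: wait(T4) -> count=0 queue=[T5,T3,T4] holders={T1}
Step 5: signal(T1) -> count=0 queue=[T3,T4] holders={T5}
Step 6: wait(T1) -> count=0 queue=[T3,T4,T1] holders={T5}
Step 7: signal(T5) -> count=0 queue=[T4,T1] holders={T3}
Step 8: wait(T5) -> count=0 queue=[T4,T1,T5] holders={T3}
Step 9: wait(T2) -> count=0 queue=[T4,T1,T5,T2] holders={T3}
Step 10: signal(T3) -> count=0 queue=[T1,T5,T2] holders={T4}
Step 11: signal(T4) -> count=0 queue=[T5,T2] holders={T1}
Step 12: signal(T1) -> count=0 queue=[T2] holders={T5}
Step 13: signal(T5) -> count=0 queue=[] holders={T2}
Step 14: signal(T2) -> count=1 queue=[] holders={none}
Step 15: wait(T4) -> count=0 queue=[] holders={T4}
Step 16: signal(T4) -> count=1 queue=[] holders={none}
Step 17: wait(T2) -> count=0 queue=[] holders={T2}
Step 18: signal(T2) -> count=1 queue=[] holders={none}
Final holders: {none} -> 0 thread(s)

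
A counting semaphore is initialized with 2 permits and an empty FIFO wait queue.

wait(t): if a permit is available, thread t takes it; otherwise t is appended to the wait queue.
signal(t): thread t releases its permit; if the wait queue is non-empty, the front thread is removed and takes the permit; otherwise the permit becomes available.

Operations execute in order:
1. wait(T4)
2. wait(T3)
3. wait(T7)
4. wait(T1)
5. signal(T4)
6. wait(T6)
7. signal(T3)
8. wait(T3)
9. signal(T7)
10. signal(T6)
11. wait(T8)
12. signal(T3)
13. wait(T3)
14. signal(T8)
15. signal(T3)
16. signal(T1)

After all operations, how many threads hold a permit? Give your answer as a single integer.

Answer: 0

Derivation:
Step 1: wait(T4) -> count=1 queue=[] holders={T4}
Step 2: wait(T3) -> count=0 queue=[] holders={T3,T4}
Step 3: wait(T7) -> count=0 queue=[T7] holders={T3,T4}
Step 4: wait(T1) -> count=0 queue=[T7,T1] holders={T3,T4}
Step 5: signal(T4) -> count=0 queue=[T1] holders={T3,T7}
Step 6: wait(T6) -> count=0 queue=[T1,T6] holders={T3,T7}
Step 7: signal(T3) -> count=0 queue=[T6] holders={T1,T7}
Step 8: wait(T3) -> count=0 queue=[T6,T3] holders={T1,T7}
Step 9: signal(T7) -> count=0 queue=[T3] holders={T1,T6}
Step 10: signal(T6) -> count=0 queue=[] holders={T1,T3}
Step 11: wait(T8) -> count=0 queue=[T8] holders={T1,T3}
Step 12: signal(T3) -> count=0 queue=[] holders={T1,T8}
Step 13: wait(T3) -> count=0 queue=[T3] holders={T1,T8}
Step 14: signal(T8) -> count=0 queue=[] holders={T1,T3}
Step 15: signal(T3) -> count=1 queue=[] holders={T1}
Step 16: signal(T1) -> count=2 queue=[] holders={none}
Final holders: {none} -> 0 thread(s)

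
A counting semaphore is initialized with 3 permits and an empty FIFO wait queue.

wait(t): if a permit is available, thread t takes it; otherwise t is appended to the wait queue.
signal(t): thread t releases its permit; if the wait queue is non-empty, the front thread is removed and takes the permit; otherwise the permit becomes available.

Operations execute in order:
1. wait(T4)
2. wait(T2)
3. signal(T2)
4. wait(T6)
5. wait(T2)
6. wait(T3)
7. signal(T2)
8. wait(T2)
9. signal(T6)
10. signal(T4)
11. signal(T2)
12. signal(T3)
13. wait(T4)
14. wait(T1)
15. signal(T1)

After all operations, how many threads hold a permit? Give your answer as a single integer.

Step 1: wait(T4) -> count=2 queue=[] holders={T4}
Step 2: wait(T2) -> count=1 queue=[] holders={T2,T4}
Step 3: signal(T2) -> count=2 queue=[] holders={T4}
Step 4: wait(T6) -> count=1 queue=[] holders={T4,T6}
Step 5: wait(T2) -> count=0 queue=[] holders={T2,T4,T6}
Step 6: wait(T3) -> count=0 queue=[T3] holders={T2,T4,T6}
Step 7: signal(T2) -> count=0 queue=[] holders={T3,T4,T6}
Step 8: wait(T2) -> count=0 queue=[T2] holders={T3,T4,T6}
Step 9: signal(T6) -> count=0 queue=[] holders={T2,T3,T4}
Step 10: signal(T4) -> count=1 queue=[] holders={T2,T3}
Step 11: signal(T2) -> count=2 queue=[] holders={T3}
Step 12: signal(T3) -> count=3 queue=[] holders={none}
Step 13: wait(T4) -> count=2 queue=[] holders={T4}
Step 14: wait(T1) -> count=1 queue=[] holders={T1,T4}
Step 15: signal(T1) -> count=2 queue=[] holders={T4}
Final holders: {T4} -> 1 thread(s)

Answer: 1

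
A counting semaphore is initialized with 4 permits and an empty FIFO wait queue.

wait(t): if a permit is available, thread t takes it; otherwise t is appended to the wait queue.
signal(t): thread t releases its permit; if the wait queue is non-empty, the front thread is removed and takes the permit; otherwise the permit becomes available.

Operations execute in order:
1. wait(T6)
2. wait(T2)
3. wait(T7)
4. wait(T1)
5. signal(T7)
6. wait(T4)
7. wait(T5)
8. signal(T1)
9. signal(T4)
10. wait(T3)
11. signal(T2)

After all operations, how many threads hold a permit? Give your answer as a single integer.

Step 1: wait(T6) -> count=3 queue=[] holders={T6}
Step 2: wait(T2) -> count=2 queue=[] holders={T2,T6}
Step 3: wait(T7) -> count=1 queue=[] holders={T2,T6,T7}
Step 4: wait(T1) -> count=0 queue=[] holders={T1,T2,T6,T7}
Step 5: signal(T7) -> count=1 queue=[] holders={T1,T2,T6}
Step 6: wait(T4) -> count=0 queue=[] holders={T1,T2,T4,T6}
Step 7: wait(T5) -> count=0 queue=[T5] holders={T1,T2,T4,T6}
Step 8: signal(T1) -> count=0 queue=[] holders={T2,T4,T5,T6}
Step 9: signal(T4) -> count=1 queue=[] holders={T2,T5,T6}
Step 10: wait(T3) -> count=0 queue=[] holders={T2,T3,T5,T6}
Step 11: signal(T2) -> count=1 queue=[] holders={T3,T5,T6}
Final holders: {T3,T5,T6} -> 3 thread(s)

Answer: 3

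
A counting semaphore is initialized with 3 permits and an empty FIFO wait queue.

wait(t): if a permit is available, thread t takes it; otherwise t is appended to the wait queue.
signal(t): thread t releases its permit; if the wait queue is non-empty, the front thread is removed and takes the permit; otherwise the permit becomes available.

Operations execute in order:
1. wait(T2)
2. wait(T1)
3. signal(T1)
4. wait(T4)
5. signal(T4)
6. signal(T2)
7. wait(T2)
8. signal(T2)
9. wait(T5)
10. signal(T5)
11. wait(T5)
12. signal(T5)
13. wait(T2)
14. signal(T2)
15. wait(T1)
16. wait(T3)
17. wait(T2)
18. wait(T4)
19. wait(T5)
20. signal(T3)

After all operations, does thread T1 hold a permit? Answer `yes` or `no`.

Answer: yes

Derivation:
Step 1: wait(T2) -> count=2 queue=[] holders={T2}
Step 2: wait(T1) -> count=1 queue=[] holders={T1,T2}
Step 3: signal(T1) -> count=2 queue=[] holders={T2}
Step 4: wait(T4) -> count=1 queue=[] holders={T2,T4}
Step 5: signal(T4) -> count=2 queue=[] holders={T2}
Step 6: signal(T2) -> count=3 queue=[] holders={none}
Step 7: wait(T2) -> count=2 queue=[] holders={T2}
Step 8: signal(T2) -> count=3 queue=[] holders={none}
Step 9: wait(T5) -> count=2 queue=[] holders={T5}
Step 10: signal(T5) -> count=3 queue=[] holders={none}
Step 11: wait(T5) -> count=2 queue=[] holders={T5}
Step 12: signal(T5) -> count=3 queue=[] holders={none}
Step 13: wait(T2) -> count=2 queue=[] holders={T2}
Step 14: signal(T2) -> count=3 queue=[] holders={none}
Step 15: wait(T1) -> count=2 queue=[] holders={T1}
Step 16: wait(T3) -> count=1 queue=[] holders={T1,T3}
Step 17: wait(T2) -> count=0 queue=[] holders={T1,T2,T3}
Step 18: wait(T4) -> count=0 queue=[T4] holders={T1,T2,T3}
Step 19: wait(T5) -> count=0 queue=[T4,T5] holders={T1,T2,T3}
Step 20: signal(T3) -> count=0 queue=[T5] holders={T1,T2,T4}
Final holders: {T1,T2,T4} -> T1 in holders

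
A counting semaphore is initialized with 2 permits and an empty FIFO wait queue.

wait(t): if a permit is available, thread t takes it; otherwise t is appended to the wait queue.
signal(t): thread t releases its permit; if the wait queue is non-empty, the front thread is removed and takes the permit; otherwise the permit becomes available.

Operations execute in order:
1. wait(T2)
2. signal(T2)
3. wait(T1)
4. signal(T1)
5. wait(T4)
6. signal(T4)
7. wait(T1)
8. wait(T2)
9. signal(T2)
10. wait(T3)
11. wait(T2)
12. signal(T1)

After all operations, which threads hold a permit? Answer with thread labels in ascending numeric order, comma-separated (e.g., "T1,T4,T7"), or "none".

Answer: T2,T3

Derivation:
Step 1: wait(T2) -> count=1 queue=[] holders={T2}
Step 2: signal(T2) -> count=2 queue=[] holders={none}
Step 3: wait(T1) -> count=1 queue=[] holders={T1}
Step 4: signal(T1) -> count=2 queue=[] holders={none}
Step 5: wait(T4) -> count=1 queue=[] holders={T4}
Step 6: signal(T4) -> count=2 queue=[] holders={none}
Step 7: wait(T1) -> count=1 queue=[] holders={T1}
Step 8: wait(T2) -> count=0 queue=[] holders={T1,T2}
Step 9: signal(T2) -> count=1 queue=[] holders={T1}
Step 10: wait(T3) -> count=0 queue=[] holders={T1,T3}
Step 11: wait(T2) -> count=0 queue=[T2] holders={T1,T3}
Step 12: signal(T1) -> count=0 queue=[] holders={T2,T3}
Final holders: T2,T3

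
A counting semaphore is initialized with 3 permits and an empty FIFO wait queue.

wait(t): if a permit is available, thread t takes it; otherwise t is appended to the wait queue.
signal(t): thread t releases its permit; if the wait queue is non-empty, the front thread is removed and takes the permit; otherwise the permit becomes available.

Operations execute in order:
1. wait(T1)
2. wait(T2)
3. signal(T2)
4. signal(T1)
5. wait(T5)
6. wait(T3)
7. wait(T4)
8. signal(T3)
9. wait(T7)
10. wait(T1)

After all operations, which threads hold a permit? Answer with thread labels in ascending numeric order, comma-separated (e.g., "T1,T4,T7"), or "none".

Step 1: wait(T1) -> count=2 queue=[] holders={T1}
Step 2: wait(T2) -> count=1 queue=[] holders={T1,T2}
Step 3: signal(T2) -> count=2 queue=[] holders={T1}
Step 4: signal(T1) -> count=3 queue=[] holders={none}
Step 5: wait(T5) -> count=2 queue=[] holders={T5}
Step 6: wait(T3) -> count=1 queue=[] holders={T3,T5}
Step 7: wait(T4) -> count=0 queue=[] holders={T3,T4,T5}
Step 8: signal(T3) -> count=1 queue=[] holders={T4,T5}
Step 9: wait(T7) -> count=0 queue=[] holders={T4,T5,T7}
Step 10: wait(T1) -> count=0 queue=[T1] holders={T4,T5,T7}
Final holders: T4,T5,T7

Answer: T4,T5,T7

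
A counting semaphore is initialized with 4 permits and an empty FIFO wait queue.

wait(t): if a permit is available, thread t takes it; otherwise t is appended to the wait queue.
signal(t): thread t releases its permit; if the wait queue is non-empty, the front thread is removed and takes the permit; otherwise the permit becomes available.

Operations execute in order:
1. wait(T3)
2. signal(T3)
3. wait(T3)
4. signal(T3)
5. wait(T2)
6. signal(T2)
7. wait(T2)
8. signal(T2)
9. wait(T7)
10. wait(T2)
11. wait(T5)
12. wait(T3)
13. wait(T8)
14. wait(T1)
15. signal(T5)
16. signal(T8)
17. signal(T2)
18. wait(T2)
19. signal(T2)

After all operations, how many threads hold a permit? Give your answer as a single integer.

Step 1: wait(T3) -> count=3 queue=[] holders={T3}
Step 2: signal(T3) -> count=4 queue=[] holders={none}
Step 3: wait(T3) -> count=3 queue=[] holders={T3}
Step 4: signal(T3) -> count=4 queue=[] holders={none}
Step 5: wait(T2) -> count=3 queue=[] holders={T2}
Step 6: signal(T2) -> count=4 queue=[] holders={none}
Step 7: wait(T2) -> count=3 queue=[] holders={T2}
Step 8: signal(T2) -> count=4 queue=[] holders={none}
Step 9: wait(T7) -> count=3 queue=[] holders={T7}
Step 10: wait(T2) -> count=2 queue=[] holders={T2,T7}
Step 11: wait(T5) -> count=1 queue=[] holders={T2,T5,T7}
Step 12: wait(T3) -> count=0 queue=[] holders={T2,T3,T5,T7}
Step 13: wait(T8) -> count=0 queue=[T8] holders={T2,T3,T5,T7}
Step 14: wait(T1) -> count=0 queue=[T8,T1] holders={T2,T3,T5,T7}
Step 15: signal(T5) -> count=0 queue=[T1] holders={T2,T3,T7,T8}
Step 16: signal(T8) -> count=0 queue=[] holders={T1,T2,T3,T7}
Step 17: signal(T2) -> count=1 queue=[] holders={T1,T3,T7}
Step 18: wait(T2) -> count=0 queue=[] holders={T1,T2,T3,T7}
Step 19: signal(T2) -> count=1 queue=[] holders={T1,T3,T7}
Final holders: {T1,T3,T7} -> 3 thread(s)

Answer: 3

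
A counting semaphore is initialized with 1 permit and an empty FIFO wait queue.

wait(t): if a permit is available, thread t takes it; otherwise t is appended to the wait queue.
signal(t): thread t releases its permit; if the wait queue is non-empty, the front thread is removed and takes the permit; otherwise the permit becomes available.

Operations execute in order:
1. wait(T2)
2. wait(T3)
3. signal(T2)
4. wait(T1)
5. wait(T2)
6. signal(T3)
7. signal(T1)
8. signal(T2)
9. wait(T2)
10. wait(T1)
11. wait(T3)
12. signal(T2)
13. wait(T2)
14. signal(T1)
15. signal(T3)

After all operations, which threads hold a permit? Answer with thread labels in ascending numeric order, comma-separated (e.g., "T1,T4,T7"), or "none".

Answer: T2

Derivation:
Step 1: wait(T2) -> count=0 queue=[] holders={T2}
Step 2: wait(T3) -> count=0 queue=[T3] holders={T2}
Step 3: signal(T2) -> count=0 queue=[] holders={T3}
Step 4: wait(T1) -> count=0 queue=[T1] holders={T3}
Step 5: wait(T2) -> count=0 queue=[T1,T2] holders={T3}
Step 6: signal(T3) -> count=0 queue=[T2] holders={T1}
Step 7: signal(T1) -> count=0 queue=[] holders={T2}
Step 8: signal(T2) -> count=1 queue=[] holders={none}
Step 9: wait(T2) -> count=0 queue=[] holders={T2}
Step 10: wait(T1) -> count=0 queue=[T1] holders={T2}
Step 11: wait(T3) -> count=0 queue=[T1,T3] holders={T2}
Step 12: signal(T2) -> count=0 queue=[T3] holders={T1}
Step 13: wait(T2) -> count=0 queue=[T3,T2] holders={T1}
Step 14: signal(T1) -> count=0 queue=[T2] holders={T3}
Step 15: signal(T3) -> count=0 queue=[] holders={T2}
Final holders: T2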